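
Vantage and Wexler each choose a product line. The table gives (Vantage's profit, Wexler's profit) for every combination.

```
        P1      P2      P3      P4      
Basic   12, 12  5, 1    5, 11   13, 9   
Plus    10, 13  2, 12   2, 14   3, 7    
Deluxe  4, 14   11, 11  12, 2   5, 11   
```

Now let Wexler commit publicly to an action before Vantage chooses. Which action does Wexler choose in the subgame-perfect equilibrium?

P1

Backward induction with Wexler moving first.
- P1: BR = Basic, leader payoff 12.
- P2: BR = Deluxe, leader payoff 11.
- P3: BR = Deluxe, leader payoff 2.
- P4: BR = Basic, leader payoff 9.
Wexler's induced payoffs are 12, 11, 2, 9, so Wexler commits to P1. Subgame-perfect outcome: (Basic, P1) with payoffs (12, 12).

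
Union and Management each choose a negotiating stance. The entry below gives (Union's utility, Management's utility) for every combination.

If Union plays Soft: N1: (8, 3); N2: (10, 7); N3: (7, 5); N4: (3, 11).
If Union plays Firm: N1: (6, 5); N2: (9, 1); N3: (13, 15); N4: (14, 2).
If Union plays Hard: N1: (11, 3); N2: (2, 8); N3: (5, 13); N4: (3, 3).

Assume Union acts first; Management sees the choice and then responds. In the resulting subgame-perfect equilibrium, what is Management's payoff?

15

Work backward from Management's decision.
- Soft: BR = N4, leader payoff 3.
- Firm: BR = N3, leader payoff 13.
- Hard: BR = N3, leader payoff 5.
Union's induced payoffs are 3, 13, 5, so Union commits to Firm. Subgame-perfect outcome: (Firm, N3) with payoffs (13, 15).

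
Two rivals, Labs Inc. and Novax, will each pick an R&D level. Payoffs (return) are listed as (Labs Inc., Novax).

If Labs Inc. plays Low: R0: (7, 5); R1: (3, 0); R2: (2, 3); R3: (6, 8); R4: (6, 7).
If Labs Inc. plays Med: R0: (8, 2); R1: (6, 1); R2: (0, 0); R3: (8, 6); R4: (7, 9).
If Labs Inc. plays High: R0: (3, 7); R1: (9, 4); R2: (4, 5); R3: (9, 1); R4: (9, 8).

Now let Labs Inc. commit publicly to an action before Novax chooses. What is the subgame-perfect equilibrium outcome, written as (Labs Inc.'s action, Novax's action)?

Solve by backward induction (Labs Inc. leads).
- Low: BR = R3, leader payoff 6.
- Med: BR = R4, leader payoff 7.
- High: BR = R4, leader payoff 9.
Among 6, 7, 9, the best is 9 at High. Subgame-perfect outcome: (High, R4) with payoffs (9, 8).

(High, R4)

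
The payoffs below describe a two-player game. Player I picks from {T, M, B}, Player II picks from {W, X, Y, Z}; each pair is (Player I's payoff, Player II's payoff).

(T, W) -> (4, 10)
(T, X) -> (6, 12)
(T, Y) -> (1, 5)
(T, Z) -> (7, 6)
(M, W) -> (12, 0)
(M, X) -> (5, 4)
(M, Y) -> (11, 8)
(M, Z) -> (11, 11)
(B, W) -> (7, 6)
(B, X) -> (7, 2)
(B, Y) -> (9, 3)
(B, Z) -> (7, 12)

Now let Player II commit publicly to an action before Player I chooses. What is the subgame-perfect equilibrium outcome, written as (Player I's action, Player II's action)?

(M, Z)

Solve by backward induction (Player II leads).
- W: Player I compares 4, 12, 7 and picks M; Player II would get 0.
- X: Player I compares 6, 5, 7 and picks B; Player II would get 2.
- Y: Player I compares 1, 11, 9 and picks M; Player II would get 8.
- Z: Player I compares 7, 11, 7 and picks M; Player II would get 11.
Player II's induced payoffs are 0, 2, 8, 11, so Player II commits to Z. Subgame-perfect outcome: (M, Z) with payoffs (11, 11).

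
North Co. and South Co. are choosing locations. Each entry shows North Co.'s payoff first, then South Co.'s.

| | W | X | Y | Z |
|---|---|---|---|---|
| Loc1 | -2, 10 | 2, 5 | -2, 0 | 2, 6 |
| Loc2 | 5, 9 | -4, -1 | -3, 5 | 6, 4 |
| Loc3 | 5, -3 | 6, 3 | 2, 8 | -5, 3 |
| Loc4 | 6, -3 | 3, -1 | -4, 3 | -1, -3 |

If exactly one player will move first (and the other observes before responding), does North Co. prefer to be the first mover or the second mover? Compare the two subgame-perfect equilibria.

If North Co. leads: South Co.'s best replies are Loc1→W, Loc2→W, Loc3→Y, Loc4→Y; North Co.'s induced payoffs -2, 5, 2, -4; outcome (Loc2, W), payoffs (5, 9).
If South Co. leads: North Co.'s best replies are W→Loc4, X→Loc3, Y→Loc3, Z→Loc2; South Co.'s induced payoffs -3, 3, 8, 4; outcome (Loc3, Y), payoffs (2, 8).
North Co. gets 5 moving first and 2 moving second, so North Co. prefers to move first.

first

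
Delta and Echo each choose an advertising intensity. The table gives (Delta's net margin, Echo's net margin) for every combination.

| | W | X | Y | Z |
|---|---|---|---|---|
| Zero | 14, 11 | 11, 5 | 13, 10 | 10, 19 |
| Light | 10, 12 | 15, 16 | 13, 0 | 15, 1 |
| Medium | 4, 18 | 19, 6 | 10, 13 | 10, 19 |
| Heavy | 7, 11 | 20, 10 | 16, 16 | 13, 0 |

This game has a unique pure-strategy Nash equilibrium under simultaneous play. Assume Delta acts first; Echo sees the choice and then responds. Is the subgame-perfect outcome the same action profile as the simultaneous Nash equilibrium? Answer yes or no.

Backward induction with Delta moving first.
- Zero: Echo compares 11, 5, 10, 19 and picks Z; Delta would get 10.
- Light: Echo compares 12, 16, 0, 1 and picks X; Delta would get 15.
- Medium: Echo compares 18, 6, 13, 19 and picks Z; Delta would get 10.
- Heavy: Echo compares 11, 10, 16, 0 and picks Y; Delta would get 16.
Maximizing over 10, 15, 10, 16, Delta chooses Heavy. Subgame-perfect outcome: (Heavy, Y) with payoffs (16, 16).
Under simultaneous play:
Delta's best replies: W→Zero; X→Heavy; Y→Heavy; Z→Light.
Echo's best replies: Zero→Z; Light→X; Medium→Z; Heavy→Y.
Only (Heavy, Y) has each player best-responding; Nash payoffs (16, 16).
Sequential outcome (Heavy, Y) coincides with the Nash profile (Heavy, Y).

yes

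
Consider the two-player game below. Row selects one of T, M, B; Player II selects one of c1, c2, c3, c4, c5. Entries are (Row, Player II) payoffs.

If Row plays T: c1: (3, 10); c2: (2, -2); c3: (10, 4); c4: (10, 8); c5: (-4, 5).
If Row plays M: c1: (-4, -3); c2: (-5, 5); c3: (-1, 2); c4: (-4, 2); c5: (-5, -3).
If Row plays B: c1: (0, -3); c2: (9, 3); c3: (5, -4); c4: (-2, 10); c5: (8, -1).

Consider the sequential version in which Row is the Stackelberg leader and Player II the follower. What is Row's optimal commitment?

T

Backward induction with Row moving first.
- T: BR = c1, leader payoff 3.
- M: BR = c2, leader payoff -5.
- B: BR = c4, leader payoff -2.
Maximizing over 3, -5, -2, Row chooses T. Subgame-perfect outcome: (T, c1) with payoffs (3, 10).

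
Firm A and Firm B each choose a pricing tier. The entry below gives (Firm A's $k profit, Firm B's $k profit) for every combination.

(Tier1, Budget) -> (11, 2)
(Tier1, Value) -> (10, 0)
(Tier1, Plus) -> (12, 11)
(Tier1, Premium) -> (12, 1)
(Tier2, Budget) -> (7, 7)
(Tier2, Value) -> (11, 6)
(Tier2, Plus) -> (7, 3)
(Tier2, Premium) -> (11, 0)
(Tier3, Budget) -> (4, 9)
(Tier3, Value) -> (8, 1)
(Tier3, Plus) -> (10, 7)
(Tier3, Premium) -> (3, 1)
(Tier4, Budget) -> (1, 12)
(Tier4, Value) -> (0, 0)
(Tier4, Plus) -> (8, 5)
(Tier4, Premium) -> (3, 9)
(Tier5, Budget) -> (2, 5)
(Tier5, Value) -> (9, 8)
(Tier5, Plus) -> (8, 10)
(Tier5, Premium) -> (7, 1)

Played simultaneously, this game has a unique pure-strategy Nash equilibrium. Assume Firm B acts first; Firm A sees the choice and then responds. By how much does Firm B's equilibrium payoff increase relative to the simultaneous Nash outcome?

0

Work backward from Firm A's decision.
- Budget: BR = Tier1, leader payoff 2.
- Value: BR = Tier2, leader payoff 6.
- Plus: BR = Tier1, leader payoff 11.
- Premium: BR = Tier1, leader payoff 1.
Firm B's induced payoffs are 2, 6, 11, 1, so Firm B commits to Plus. Subgame-perfect outcome: (Tier1, Plus) with payoffs (12, 11).
Now find the simultaneous Nash equilibrium.
Firm A's best replies: Budget→Tier1; Value→Tier2; Plus→Tier1; Premium→Tier1.
Firm B's best replies: Tier1→Plus; Tier2→Budget; Tier3→Budget; Tier4→Budget; Tier5→Plus.
The unique mutual best reply is (Tier1, Plus), giving (12, 11).
Firm B's commitment gain: 11 − 11 = 0.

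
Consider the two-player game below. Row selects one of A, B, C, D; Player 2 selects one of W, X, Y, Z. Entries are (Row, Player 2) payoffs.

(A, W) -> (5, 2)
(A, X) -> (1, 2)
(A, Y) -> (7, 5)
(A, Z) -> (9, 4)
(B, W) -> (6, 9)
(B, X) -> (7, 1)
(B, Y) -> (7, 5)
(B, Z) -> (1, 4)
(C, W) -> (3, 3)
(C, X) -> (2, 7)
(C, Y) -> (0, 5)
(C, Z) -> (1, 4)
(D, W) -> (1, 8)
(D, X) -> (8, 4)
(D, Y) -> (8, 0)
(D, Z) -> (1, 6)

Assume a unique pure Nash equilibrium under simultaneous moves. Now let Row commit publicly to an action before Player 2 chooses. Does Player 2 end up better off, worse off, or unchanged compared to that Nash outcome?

Player 2 best-responds to each possible Row move:
- A: BR = Y, leader payoff 7.
- B: BR = W, leader payoff 6.
- C: BR = X, leader payoff 2.
- D: BR = W, leader payoff 1.
Row's induced payoffs are 7, 6, 2, 1, so Row commits to A. Subgame-perfect outcome: (A, Y) with payoffs (7, 5).
Now find the simultaneous Nash equilibrium.
Row's best replies: W→B; X→D; Y→D; Z→A.
Player 2's best replies: A→Y; B→W; C→X; D→W.
Only (B, W) has each player best-responding; Nash payoffs (6, 9).
Player 2 earns 5 sequentially versus 9 at the Nash outcome: worse off.

worse off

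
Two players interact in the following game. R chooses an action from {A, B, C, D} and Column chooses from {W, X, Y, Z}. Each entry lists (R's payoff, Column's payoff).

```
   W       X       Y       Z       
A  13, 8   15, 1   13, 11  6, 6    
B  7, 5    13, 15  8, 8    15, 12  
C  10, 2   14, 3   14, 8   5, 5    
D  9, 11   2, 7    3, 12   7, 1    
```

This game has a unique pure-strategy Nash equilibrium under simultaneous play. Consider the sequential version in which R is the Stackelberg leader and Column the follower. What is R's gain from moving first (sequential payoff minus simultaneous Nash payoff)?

0

Work backward from Column's decision.
- A: Column compares 8, 1, 11, 6 and picks Y; R would get 13.
- B: Column compares 5, 15, 8, 12 and picks X; R would get 13.
- C: Column compares 2, 3, 8, 5 and picks Y; R would get 14.
- D: Column compares 11, 7, 12, 1 and picks Y; R would get 3.
R's induced payoffs are 13, 13, 14, 3, so R commits to C. Subgame-perfect outcome: (C, Y) with payoffs (14, 8).
Under simultaneous play:
R's best replies: W→A; X→A; Y→C; Z→B.
Column's best replies: A→Y; B→X; C→Y; D→Y.
Only (C, Y) has each player best-responding; Nash payoffs (14, 8).
R's commitment gain: 14 − 14 = 0.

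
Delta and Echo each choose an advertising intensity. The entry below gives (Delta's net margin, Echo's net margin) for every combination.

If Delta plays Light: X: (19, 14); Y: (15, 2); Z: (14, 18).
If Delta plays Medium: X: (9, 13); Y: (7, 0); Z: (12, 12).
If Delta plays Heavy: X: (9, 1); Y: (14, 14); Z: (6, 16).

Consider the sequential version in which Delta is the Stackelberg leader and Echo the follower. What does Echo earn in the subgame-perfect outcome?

Echo best-responds to each possible Delta move:
- Light: Echo compares 14, 2, 18 and picks Z; Delta would get 14.
- Medium: Echo compares 13, 0, 12 and picks X; Delta would get 9.
- Heavy: Echo compares 1, 14, 16 and picks Z; Delta would get 6.
Maximizing over 14, 9, 6, Delta chooses Light. Subgame-perfect outcome: (Light, Z) with payoffs (14, 18).

18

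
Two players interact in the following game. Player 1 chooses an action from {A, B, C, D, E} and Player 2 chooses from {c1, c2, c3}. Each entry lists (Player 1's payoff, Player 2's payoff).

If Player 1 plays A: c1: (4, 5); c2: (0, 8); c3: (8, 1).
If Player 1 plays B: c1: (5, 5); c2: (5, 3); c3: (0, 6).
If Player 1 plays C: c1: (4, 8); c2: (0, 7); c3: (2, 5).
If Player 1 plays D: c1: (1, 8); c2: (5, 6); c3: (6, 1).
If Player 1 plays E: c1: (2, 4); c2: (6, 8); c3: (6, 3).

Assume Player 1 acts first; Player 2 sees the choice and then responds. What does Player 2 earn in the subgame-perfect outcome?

8

Work backward from Player 2's decision.
- A: Player 2 compares 5, 8, 1 and picks c2; Player 1 would get 0.
- B: Player 2 compares 5, 3, 6 and picks c3; Player 1 would get 0.
- C: Player 2 compares 8, 7, 5 and picks c1; Player 1 would get 4.
- D: Player 2 compares 8, 6, 1 and picks c1; Player 1 would get 1.
- E: Player 2 compares 4, 8, 3 and picks c2; Player 1 would get 6.
Player 1's induced payoffs are 0, 0, 4, 1, 6, so Player 1 commits to E. Subgame-perfect outcome: (E, c2) with payoffs (6, 8).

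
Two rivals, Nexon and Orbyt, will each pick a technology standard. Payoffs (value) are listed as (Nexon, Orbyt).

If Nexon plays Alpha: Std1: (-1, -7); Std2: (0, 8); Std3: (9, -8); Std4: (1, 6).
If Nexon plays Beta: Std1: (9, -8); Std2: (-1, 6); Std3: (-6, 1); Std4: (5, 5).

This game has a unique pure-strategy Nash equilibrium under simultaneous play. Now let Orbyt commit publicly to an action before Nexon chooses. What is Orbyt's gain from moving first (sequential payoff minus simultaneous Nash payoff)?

Backward induction with Orbyt moving first.
- Std1: Nexon compares -1, 9 and picks Beta; Orbyt would get -8.
- Std2: Nexon compares 0, -1 and picks Alpha; Orbyt would get 8.
- Std3: Nexon compares 9, -6 and picks Alpha; Orbyt would get -8.
- Std4: Nexon compares 1, 5 and picks Beta; Orbyt would get 5.
Orbyt's induced payoffs are -8, 8, -8, 5, so Orbyt commits to Std2. Subgame-perfect outcome: (Alpha, Std2) with payoffs (0, 8).
Now find the simultaneous Nash equilibrium.
Nexon's best replies: Std1→Beta; Std2→Alpha; Std3→Alpha; Std4→Beta.
Orbyt's best replies: Alpha→Std2; Beta→Std2.
The unique mutual best reply is (Alpha, Std2), giving (0, 8).
Orbyt's commitment gain: 8 − 8 = 0.

0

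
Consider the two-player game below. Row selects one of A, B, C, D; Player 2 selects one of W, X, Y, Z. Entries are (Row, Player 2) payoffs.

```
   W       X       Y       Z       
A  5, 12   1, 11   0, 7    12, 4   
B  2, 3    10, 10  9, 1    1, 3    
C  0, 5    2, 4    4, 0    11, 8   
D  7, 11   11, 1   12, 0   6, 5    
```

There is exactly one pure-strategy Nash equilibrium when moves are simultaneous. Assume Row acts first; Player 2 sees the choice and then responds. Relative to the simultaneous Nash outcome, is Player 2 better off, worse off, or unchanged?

Solve by backward induction (Row leads).
- A: Player 2 compares 12, 11, 7, 4 and picks W; Row would get 5.
- B: Player 2 compares 3, 10, 1, 3 and picks X; Row would get 10.
- C: Player 2 compares 5, 4, 0, 8 and picks Z; Row would get 11.
- D: Player 2 compares 11, 1, 0, 5 and picks W; Row would get 7.
Among 5, 10, 11, 7, the best is 11 at C. Subgame-perfect outcome: (C, Z) with payoffs (11, 8).
Under simultaneous play:
Row's best replies: W→D; X→D; Y→D; Z→A.
Player 2's best replies: A→W; B→X; C→Z; D→W.
Only (D, W) has each player best-responding; Nash payoffs (7, 11).
Player 2 earns 8 sequentially versus 11 at the Nash outcome: worse off.

worse off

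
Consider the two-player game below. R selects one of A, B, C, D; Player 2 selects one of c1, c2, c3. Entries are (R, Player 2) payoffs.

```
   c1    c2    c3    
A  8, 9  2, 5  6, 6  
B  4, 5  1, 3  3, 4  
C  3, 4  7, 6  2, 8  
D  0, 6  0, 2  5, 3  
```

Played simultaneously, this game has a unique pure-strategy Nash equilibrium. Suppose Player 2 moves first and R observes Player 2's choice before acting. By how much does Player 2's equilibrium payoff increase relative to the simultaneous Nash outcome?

0

Backward induction with Player 2 moving first.
- c1: R compares 8, 4, 3, 0 and picks A; Player 2 would get 9.
- c2: R compares 2, 1, 7, 0 and picks C; Player 2 would get 6.
- c3: R compares 6, 3, 2, 5 and picks A; Player 2 would get 6.
Player 2's induced payoffs are 9, 6, 6, so Player 2 commits to c1. Subgame-perfect outcome: (A, c1) with payoffs (8, 9).
Under simultaneous play:
R's best replies: c1→A; c2→C; c3→A.
Player 2's best replies: A→c1; B→c1; C→c3; D→c1.
The unique mutual best reply is (A, c1), giving (8, 9).
Player 2's commitment gain: 9 − 9 = 0.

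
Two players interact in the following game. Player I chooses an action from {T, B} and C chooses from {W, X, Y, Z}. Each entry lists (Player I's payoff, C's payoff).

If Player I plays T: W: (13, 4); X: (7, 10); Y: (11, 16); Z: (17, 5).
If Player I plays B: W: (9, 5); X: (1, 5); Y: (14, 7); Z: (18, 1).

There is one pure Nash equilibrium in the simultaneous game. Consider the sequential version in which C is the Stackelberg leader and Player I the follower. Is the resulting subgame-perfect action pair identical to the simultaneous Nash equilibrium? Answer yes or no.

Work backward from Player I's decision.
- W: BR = T, leader payoff 4.
- X: BR = T, leader payoff 10.
- Y: BR = B, leader payoff 7.
- Z: BR = B, leader payoff 1.
Maximizing over 4, 10, 7, 1, C chooses X. Subgame-perfect outcome: (T, X) with payoffs (7, 10).
Under simultaneous play:
Player I's best replies: W→T; X→T; Y→B; Z→B.
C's best replies: T→Y; B→Y.
The unique mutual best reply is (B, Y), giving (14, 7).
Sequential outcome (T, X) differs from the Nash profile (B, Y).

no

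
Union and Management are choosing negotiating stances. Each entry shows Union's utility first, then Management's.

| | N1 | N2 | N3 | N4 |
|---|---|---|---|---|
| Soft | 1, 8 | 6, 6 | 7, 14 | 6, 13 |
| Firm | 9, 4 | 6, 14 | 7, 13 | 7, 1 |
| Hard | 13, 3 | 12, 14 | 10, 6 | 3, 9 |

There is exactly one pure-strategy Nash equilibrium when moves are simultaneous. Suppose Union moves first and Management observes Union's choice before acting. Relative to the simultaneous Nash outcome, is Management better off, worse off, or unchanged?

Solve by backward induction (Union leads).
- Soft → Management plays N3 (best of 8, 6, 14, 13); Union gets 7.
- Firm → Management plays N2 (best of 4, 14, 13, 1); Union gets 6.
- Hard → Management plays N2 (best of 3, 14, 6, 9); Union gets 12.
Maximizing over 7, 6, 12, Union chooses Hard. Subgame-perfect outcome: (Hard, N2) with payoffs (12, 14).
Under simultaneous play:
Union's best replies: N1→Hard; N2→Hard; N3→Hard; N4→Firm.
Management's best replies: Soft→N3; Firm→N2; Hard→N2.
Only (Hard, N2) has each player best-responding; Nash payoffs (12, 14).
Management earns 14 sequentially versus 14 at the Nash outcome: unchanged.

unchanged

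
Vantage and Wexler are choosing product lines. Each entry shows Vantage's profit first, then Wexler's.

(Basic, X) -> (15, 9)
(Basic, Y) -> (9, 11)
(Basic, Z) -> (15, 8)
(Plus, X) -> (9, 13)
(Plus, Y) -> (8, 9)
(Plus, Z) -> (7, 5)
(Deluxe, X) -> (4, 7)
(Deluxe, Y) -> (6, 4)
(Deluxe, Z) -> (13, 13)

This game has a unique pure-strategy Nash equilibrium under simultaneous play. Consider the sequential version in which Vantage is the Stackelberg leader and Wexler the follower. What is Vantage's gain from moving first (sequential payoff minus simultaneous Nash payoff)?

Solve by backward induction (Vantage leads).
- Basic: Wexler compares 9, 11, 8 and picks Y; Vantage would get 9.
- Plus: Wexler compares 13, 9, 5 and picks X; Vantage would get 9.
- Deluxe: Wexler compares 7, 4, 13 and picks Z; Vantage would get 13.
Maximizing over 9, 9, 13, Vantage chooses Deluxe. Subgame-perfect outcome: (Deluxe, Z) with payoffs (13, 13).
Now find the simultaneous Nash equilibrium.
Vantage's best replies: X→Basic; Y→Basic; Z→Basic.
Wexler's best replies: Basic→Y; Plus→X; Deluxe→Z.
Only (Basic, Y) has each player best-responding; Nash payoffs (9, 11).
Vantage's commitment gain: 13 − 9 = 4.

4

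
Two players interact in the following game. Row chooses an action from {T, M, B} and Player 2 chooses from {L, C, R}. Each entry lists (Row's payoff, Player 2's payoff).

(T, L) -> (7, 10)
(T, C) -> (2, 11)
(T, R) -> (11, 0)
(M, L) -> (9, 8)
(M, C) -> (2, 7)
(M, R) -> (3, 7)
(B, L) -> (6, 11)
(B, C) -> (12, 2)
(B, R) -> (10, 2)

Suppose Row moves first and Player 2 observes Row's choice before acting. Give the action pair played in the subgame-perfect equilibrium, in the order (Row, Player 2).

Player 2 best-responds to each possible Row move:
- T: Player 2 compares 10, 11, 0 and picks C; Row would get 2.
- M: Player 2 compares 8, 7, 7 and picks L; Row would get 9.
- B: Player 2 compares 11, 2, 2 and picks L; Row would get 6.
Maximizing over 2, 9, 6, Row chooses M. Subgame-perfect outcome: (M, L) with payoffs (9, 8).

(M, L)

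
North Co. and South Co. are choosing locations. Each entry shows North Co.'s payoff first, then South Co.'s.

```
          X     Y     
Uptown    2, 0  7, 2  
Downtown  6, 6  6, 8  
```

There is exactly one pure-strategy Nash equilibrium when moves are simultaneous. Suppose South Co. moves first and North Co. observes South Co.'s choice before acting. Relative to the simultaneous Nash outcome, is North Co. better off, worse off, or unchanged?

Work backward from North Co.'s decision.
- X: BR = Downtown, leader payoff 6.
- Y: BR = Uptown, leader payoff 2.
Among 6, 2, the best is 6 at X. Subgame-perfect outcome: (Downtown, X) with payoffs (6, 6).
For the simultaneous game, intersect best replies.
North Co.'s best replies: X→Downtown; Y→Uptown.
South Co.'s best replies: Uptown→Y; Downtown→Y.
The unique mutual best reply is (Uptown, Y), giving (7, 2).
North Co. earns 6 sequentially versus 7 at the Nash outcome: worse off.

worse off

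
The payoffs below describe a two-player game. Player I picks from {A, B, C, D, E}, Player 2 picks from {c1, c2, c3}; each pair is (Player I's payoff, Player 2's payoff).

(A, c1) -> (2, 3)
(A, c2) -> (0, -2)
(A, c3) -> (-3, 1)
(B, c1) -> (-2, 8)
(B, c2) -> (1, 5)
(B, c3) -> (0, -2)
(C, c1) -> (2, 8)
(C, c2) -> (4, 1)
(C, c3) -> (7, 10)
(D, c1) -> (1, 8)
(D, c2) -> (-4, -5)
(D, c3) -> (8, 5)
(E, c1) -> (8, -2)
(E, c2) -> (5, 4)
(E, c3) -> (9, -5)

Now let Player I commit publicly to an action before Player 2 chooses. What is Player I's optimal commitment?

Player 2 best-responds to each possible Player I move:
- A → Player 2 plays c1 (best of 3, -2, 1); Player I gets 2.
- B → Player 2 plays c1 (best of 8, 5, -2); Player I gets -2.
- C → Player 2 plays c3 (best of 8, 1, 10); Player I gets 7.
- D → Player 2 plays c1 (best of 8, -5, 5); Player I gets 1.
- E → Player 2 plays c2 (best of -2, 4, -5); Player I gets 5.
Maximizing over 2, -2, 7, 1, 5, Player I chooses C. Subgame-perfect outcome: (C, c3) with payoffs (7, 10).

C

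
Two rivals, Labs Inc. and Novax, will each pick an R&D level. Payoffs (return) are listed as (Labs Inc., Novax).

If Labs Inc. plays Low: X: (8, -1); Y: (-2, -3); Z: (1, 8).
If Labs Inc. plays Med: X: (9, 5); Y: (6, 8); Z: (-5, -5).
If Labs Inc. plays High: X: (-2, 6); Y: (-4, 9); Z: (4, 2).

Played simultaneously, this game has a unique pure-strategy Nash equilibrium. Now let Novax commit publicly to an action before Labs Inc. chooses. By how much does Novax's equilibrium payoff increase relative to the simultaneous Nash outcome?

0

Labs Inc. best-responds to each possible Novax move:
- X → Labs Inc. plays Med (best of 8, 9, -2); Novax gets 5.
- Y → Labs Inc. plays Med (best of -2, 6, -4); Novax gets 8.
- Z → Labs Inc. plays High (best of 1, -5, 4); Novax gets 2.
Maximizing over 5, 8, 2, Novax chooses Y. Subgame-perfect outcome: (Med, Y) with payoffs (6, 8).
For the simultaneous game, intersect best replies.
Labs Inc.'s best replies: X→Med; Y→Med; Z→High.
Novax's best replies: Low→Z; Med→Y; High→Y.
Only (Med, Y) has each player best-responding; Nash payoffs (6, 8).
Novax's commitment gain: 8 − 8 = 0.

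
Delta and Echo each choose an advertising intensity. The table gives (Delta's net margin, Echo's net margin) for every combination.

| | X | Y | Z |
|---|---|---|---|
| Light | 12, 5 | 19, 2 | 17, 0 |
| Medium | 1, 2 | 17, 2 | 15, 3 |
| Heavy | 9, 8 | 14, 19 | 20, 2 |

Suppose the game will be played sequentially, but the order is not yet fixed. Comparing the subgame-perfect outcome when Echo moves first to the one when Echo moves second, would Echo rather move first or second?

first

If Delta leads: Echo's best replies are Light→X, Medium→Z, Heavy→Y; Delta's induced payoffs 12, 15, 14; outcome (Medium, Z), payoffs (15, 3).
If Echo leads: Delta's best replies are X→Light, Y→Light, Z→Heavy; Echo's induced payoffs 5, 2, 2; outcome (Light, X), payoffs (12, 5).
Echo gets 5 moving first and 3 moving second, so Echo prefers to move first.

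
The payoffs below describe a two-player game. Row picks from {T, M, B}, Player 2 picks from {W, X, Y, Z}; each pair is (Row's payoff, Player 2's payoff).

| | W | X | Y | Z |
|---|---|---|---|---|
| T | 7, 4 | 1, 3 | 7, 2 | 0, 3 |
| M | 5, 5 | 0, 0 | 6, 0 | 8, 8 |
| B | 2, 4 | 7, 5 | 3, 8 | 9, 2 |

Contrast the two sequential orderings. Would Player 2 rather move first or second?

If Row leads: Player 2's best replies are T→W, M→Z, B→Y; Row's induced payoffs 7, 8, 3; outcome (M, Z), payoffs (8, 8).
If Player 2 leads: Row's best replies are W→T, X→B, Y→T, Z→B; Player 2's induced payoffs 4, 5, 2, 2; outcome (B, X), payoffs (7, 5).
Player 2 gets 5 moving first and 8 moving second, so Player 2 prefers to move second.

second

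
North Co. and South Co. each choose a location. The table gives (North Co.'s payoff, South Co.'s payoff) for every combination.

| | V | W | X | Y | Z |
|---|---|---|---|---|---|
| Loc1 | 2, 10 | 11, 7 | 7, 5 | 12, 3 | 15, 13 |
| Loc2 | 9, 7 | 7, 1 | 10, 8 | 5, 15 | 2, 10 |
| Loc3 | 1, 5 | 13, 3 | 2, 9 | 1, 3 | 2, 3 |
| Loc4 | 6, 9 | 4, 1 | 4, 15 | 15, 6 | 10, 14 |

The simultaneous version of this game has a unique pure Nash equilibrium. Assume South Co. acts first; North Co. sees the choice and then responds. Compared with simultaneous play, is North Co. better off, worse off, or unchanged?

unchanged

Work backward from North Co.'s decision.
- V → North Co. plays Loc2 (best of 2, 9, 1, 6); South Co. gets 7.
- W → North Co. plays Loc3 (best of 11, 7, 13, 4); South Co. gets 3.
- X → North Co. plays Loc2 (best of 7, 10, 2, 4); South Co. gets 8.
- Y → North Co. plays Loc4 (best of 12, 5, 1, 15); South Co. gets 6.
- Z → North Co. plays Loc1 (best of 15, 2, 2, 10); South Co. gets 13.
Maximizing over 7, 3, 8, 6, 13, South Co. chooses Z. Subgame-perfect outcome: (Loc1, Z) with payoffs (15, 13).
For the simultaneous game, intersect best replies.
North Co.'s best replies: V→Loc2; W→Loc3; X→Loc2; Y→Loc4; Z→Loc1.
South Co.'s best replies: Loc1→Z; Loc2→Y; Loc3→X; Loc4→X.
Only (Loc1, Z) has each player best-responding; Nash payoffs (15, 13).
North Co. earns 15 sequentially versus 15 at the Nash outcome: unchanged.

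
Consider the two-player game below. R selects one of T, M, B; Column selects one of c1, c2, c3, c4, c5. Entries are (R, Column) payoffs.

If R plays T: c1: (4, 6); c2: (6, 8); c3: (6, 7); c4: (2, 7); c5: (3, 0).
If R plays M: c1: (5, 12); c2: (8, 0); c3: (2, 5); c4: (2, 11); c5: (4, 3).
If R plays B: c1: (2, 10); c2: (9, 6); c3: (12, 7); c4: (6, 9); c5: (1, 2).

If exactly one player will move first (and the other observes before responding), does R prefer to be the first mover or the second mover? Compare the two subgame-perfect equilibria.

first

If R leads: Column's best replies are T→c2, M→c1, B→c1; R's induced payoffs 6, 5, 2; outcome (T, c2), payoffs (6, 8).
If Column leads: R's best replies are c1→M, c2→B, c3→B, c4→B, c5→M; Column's induced payoffs 12, 6, 7, 9, 3; outcome (M, c1), payoffs (5, 12).
R gets 6 moving first and 5 moving second, so R prefers to move first.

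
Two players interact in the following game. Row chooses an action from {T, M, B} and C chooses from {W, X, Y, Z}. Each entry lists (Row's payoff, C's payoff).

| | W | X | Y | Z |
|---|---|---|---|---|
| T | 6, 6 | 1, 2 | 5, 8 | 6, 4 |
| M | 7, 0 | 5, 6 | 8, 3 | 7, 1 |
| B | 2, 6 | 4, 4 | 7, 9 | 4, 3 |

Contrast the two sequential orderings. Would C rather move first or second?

second

If Row leads: C's best replies are T→Y, M→X, B→Y; Row's induced payoffs 5, 5, 7; outcome (B, Y), payoffs (7, 9).
If C leads: Row's best replies are W→M, X→M, Y→M, Z→M; C's induced payoffs 0, 6, 3, 1; outcome (M, X), payoffs (5, 6).
C gets 6 moving first and 9 moving second, so C prefers to move second.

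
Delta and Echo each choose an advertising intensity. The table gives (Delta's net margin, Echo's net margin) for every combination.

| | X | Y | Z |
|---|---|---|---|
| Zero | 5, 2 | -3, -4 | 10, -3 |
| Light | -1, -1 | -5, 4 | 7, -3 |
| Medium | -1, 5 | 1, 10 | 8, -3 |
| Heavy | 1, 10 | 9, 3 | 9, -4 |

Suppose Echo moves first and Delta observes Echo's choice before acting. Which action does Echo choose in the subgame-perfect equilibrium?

Work backward from Delta's decision.
- X → Delta plays Zero (best of 5, -1, -1, 1); Echo gets 2.
- Y → Delta plays Heavy (best of -3, -5, 1, 9); Echo gets 3.
- Z → Delta plays Zero (best of 10, 7, 8, 9); Echo gets -3.
Maximizing over 2, 3, -3, Echo chooses Y. Subgame-perfect outcome: (Heavy, Y) with payoffs (9, 3).

Y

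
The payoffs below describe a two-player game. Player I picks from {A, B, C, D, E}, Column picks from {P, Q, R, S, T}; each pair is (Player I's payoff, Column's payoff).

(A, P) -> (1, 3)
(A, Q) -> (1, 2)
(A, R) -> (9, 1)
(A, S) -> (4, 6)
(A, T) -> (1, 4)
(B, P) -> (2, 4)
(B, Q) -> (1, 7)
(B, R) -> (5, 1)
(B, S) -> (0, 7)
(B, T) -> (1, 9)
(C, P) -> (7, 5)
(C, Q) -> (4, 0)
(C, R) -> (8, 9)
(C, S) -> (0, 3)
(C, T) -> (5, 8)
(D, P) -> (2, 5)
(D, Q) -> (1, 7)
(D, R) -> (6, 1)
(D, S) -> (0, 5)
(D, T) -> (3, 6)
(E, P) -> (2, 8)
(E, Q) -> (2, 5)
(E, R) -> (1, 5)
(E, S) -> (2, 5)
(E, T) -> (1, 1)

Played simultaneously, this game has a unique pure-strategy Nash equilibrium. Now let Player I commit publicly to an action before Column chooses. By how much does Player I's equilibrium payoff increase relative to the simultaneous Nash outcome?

Work backward from Column's decision.
- A: BR = S, leader payoff 4.
- B: BR = T, leader payoff 1.
- C: BR = R, leader payoff 8.
- D: BR = Q, leader payoff 1.
- E: BR = P, leader payoff 2.
Among 4, 1, 8, 1, 2, the best is 8 at C. Subgame-perfect outcome: (C, R) with payoffs (8, 9).
For the simultaneous game, intersect best replies.
Player I's best replies: P→C; Q→C; R→A; S→A; T→C.
Column's best replies: A→S; B→T; C→R; D→Q; E→P.
The unique mutual best reply is (A, S), giving (4, 6).
Player I's commitment gain: 8 − 4 = 4.

4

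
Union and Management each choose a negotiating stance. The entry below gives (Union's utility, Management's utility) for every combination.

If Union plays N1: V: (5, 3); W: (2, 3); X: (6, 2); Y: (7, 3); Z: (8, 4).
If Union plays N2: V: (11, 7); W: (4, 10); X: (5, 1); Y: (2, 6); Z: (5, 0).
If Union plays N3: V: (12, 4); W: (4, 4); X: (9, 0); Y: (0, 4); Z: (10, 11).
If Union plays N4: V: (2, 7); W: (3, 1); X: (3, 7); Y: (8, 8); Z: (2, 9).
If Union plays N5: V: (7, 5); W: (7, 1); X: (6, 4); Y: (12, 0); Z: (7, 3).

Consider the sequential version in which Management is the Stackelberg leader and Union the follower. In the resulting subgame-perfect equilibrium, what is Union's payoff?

Solve by backward induction (Management leads).
- V → Union plays N3 (best of 5, 11, 12, 2, 7); Management gets 4.
- W → Union plays N5 (best of 2, 4, 4, 3, 7); Management gets 1.
- X → Union plays N3 (best of 6, 5, 9, 3, 6); Management gets 0.
- Y → Union plays N5 (best of 7, 2, 0, 8, 12); Management gets 0.
- Z → Union plays N3 (best of 8, 5, 10, 2, 7); Management gets 11.
Among 4, 1, 0, 0, 11, the best is 11 at Z. Subgame-perfect outcome: (N3, Z) with payoffs (10, 11).

10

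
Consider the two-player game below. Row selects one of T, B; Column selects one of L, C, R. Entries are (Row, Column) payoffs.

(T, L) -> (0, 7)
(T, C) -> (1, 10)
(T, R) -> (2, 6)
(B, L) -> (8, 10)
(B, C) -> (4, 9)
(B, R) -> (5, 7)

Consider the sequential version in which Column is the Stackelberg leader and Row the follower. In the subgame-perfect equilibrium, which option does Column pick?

L

Backward induction with Column moving first.
- L → Row plays B (best of 0, 8); Column gets 10.
- C → Row plays B (best of 1, 4); Column gets 9.
- R → Row plays B (best of 2, 5); Column gets 7.
Column's induced payoffs are 10, 9, 7, so Column commits to L. Subgame-perfect outcome: (B, L) with payoffs (8, 10).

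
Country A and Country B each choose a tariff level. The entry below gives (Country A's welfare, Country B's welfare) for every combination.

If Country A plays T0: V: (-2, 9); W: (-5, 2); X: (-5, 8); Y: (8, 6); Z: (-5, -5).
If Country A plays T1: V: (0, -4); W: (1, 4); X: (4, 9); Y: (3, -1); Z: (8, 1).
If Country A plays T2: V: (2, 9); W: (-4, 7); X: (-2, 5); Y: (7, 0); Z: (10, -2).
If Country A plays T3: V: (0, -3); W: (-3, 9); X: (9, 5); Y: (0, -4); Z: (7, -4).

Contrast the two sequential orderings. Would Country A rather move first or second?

If Country A leads: Country B's best replies are T0→V, T1→X, T2→V, T3→W; Country A's induced payoffs -2, 4, 2, -3; outcome (T1, X), payoffs (4, 9).
If Country B leads: Country A's best replies are V→T2, W→T1, X→T3, Y→T0, Z→T2; Country B's induced payoffs 9, 4, 5, 6, -2; outcome (T2, V), payoffs (2, 9).
Country A gets 4 moving first and 2 moving second, so Country A prefers to move first.

first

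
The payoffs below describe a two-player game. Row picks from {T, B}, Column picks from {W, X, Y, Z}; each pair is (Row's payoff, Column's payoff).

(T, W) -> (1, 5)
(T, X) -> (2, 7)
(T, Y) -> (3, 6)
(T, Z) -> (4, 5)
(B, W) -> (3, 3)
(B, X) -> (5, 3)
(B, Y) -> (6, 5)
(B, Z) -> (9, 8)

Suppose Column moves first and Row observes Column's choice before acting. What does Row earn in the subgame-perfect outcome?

Backward induction with Column moving first.
- W: Row compares 1, 3 and picks B; Column would get 3.
- X: Row compares 2, 5 and picks B; Column would get 3.
- Y: Row compares 3, 6 and picks B; Column would get 5.
- Z: Row compares 4, 9 and picks B; Column would get 8.
Among 3, 3, 5, 8, the best is 8 at Z. Subgame-perfect outcome: (B, Z) with payoffs (9, 8).

9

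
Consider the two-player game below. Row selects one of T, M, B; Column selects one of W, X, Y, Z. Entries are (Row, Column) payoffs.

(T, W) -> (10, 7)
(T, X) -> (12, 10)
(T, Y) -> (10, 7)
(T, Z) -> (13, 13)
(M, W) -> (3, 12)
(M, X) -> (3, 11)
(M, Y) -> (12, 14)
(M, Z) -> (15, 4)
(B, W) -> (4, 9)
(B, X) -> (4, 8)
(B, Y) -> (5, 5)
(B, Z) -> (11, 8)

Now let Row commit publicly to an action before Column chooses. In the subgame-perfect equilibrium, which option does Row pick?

Backward induction with Row moving first.
- T → Column plays Z (best of 7, 10, 7, 13); Row gets 13.
- M → Column plays Y (best of 12, 11, 14, 4); Row gets 12.
- B → Column plays W (best of 9, 8, 5, 8); Row gets 4.
Row's induced payoffs are 13, 12, 4, so Row commits to T. Subgame-perfect outcome: (T, Z) with payoffs (13, 13).

T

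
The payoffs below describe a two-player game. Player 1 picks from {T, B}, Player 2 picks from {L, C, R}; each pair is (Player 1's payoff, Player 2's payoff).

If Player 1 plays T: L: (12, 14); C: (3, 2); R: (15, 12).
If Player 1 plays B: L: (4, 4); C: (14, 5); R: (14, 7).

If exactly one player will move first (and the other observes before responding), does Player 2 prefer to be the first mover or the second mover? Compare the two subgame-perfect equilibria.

If Player 1 leads: Player 2's best replies are T→L, B→R; Player 1's induced payoffs 12, 14; outcome (B, R), payoffs (14, 7).
If Player 2 leads: Player 1's best replies are L→T, C→B, R→T; Player 2's induced payoffs 14, 5, 12; outcome (T, L), payoffs (12, 14).
Player 2 gets 14 moving first and 7 moving second, so Player 2 prefers to move first.

first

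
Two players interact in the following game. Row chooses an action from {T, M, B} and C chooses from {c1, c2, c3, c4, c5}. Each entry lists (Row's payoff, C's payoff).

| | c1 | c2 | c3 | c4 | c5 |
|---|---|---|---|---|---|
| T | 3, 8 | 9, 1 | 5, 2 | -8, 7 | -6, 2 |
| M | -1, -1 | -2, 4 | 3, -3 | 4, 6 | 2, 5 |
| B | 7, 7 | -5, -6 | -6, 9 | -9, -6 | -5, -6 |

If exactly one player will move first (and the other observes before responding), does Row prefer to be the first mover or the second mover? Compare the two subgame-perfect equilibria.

If Row leads: C's best replies are T→c1, M→c4, B→c3; Row's induced payoffs 3, 4, -6; outcome (M, c4), payoffs (4, 6).
If C leads: Row's best replies are c1→B, c2→T, c3→T, c4→M, c5→M; C's induced payoffs 7, 1, 2, 6, 5; outcome (B, c1), payoffs (7, 7).
Row gets 4 moving first and 7 moving second, so Row prefers to move second.

second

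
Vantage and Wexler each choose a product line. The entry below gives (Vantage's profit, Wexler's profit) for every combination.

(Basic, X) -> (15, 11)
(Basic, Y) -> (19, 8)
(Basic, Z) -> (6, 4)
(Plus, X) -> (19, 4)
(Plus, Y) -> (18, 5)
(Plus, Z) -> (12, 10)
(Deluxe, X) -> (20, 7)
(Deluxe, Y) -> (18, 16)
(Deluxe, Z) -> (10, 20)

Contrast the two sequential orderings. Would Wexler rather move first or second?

If Vantage leads: Wexler's best replies are Basic→X, Plus→Z, Deluxe→Z; Vantage's induced payoffs 15, 12, 10; outcome (Basic, X), payoffs (15, 11).
If Wexler leads: Vantage's best replies are X→Deluxe, Y→Basic, Z→Plus; Wexler's induced payoffs 7, 8, 10; outcome (Plus, Z), payoffs (12, 10).
Wexler gets 10 moving first and 11 moving second, so Wexler prefers to move second.

second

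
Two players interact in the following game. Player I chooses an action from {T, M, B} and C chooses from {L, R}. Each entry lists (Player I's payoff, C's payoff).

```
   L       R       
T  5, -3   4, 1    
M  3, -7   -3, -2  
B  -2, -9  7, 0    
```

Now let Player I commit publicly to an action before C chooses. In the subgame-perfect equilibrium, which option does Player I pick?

Backward induction with Player I moving first.
- T: C compares -3, 1 and picks R; Player I would get 4.
- M: C compares -7, -2 and picks R; Player I would get -3.
- B: C compares -9, 0 and picks R; Player I would get 7.
Among 4, -3, 7, the best is 7 at B. Subgame-perfect outcome: (B, R) with payoffs (7, 0).

B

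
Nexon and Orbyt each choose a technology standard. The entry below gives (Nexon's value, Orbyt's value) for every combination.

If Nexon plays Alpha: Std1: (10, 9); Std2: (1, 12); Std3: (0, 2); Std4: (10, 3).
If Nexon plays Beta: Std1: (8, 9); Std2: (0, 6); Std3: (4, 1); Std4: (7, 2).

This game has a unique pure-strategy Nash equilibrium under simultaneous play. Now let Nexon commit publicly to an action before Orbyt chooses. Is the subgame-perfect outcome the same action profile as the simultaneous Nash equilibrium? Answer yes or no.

Backward induction with Nexon moving first.
- Alpha: Orbyt compares 9, 12, 2, 3 and picks Std2; Nexon would get 1.
- Beta: Orbyt compares 9, 6, 1, 2 and picks Std1; Nexon would get 8.
Among 1, 8, the best is 8 at Beta. Subgame-perfect outcome: (Beta, Std1) with payoffs (8, 9).
Under simultaneous play:
Nexon's best replies: Std1→Alpha; Std2→Alpha; Std3→Beta; Std4→Alpha.
Orbyt's best replies: Alpha→Std2; Beta→Std1.
Only (Alpha, Std2) has each player best-responding; Nash payoffs (1, 12).
Sequential outcome (Beta, Std1) differs from the Nash profile (Alpha, Std2).

no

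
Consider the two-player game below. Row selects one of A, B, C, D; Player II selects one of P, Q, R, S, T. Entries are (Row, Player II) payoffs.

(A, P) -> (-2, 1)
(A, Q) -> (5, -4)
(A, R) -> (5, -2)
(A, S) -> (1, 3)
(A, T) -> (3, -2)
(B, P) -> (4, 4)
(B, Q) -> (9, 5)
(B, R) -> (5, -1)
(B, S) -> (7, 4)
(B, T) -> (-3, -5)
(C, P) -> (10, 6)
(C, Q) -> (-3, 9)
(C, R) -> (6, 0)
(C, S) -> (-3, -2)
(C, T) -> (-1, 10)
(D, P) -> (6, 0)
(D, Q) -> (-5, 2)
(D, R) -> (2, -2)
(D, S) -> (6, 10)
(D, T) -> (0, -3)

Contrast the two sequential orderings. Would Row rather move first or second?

second

If Row leads: Player II's best replies are A→S, B→Q, C→T, D→S; Row's induced payoffs 1, 9, -1, 6; outcome (B, Q), payoffs (9, 5).
If Player II leads: Row's best replies are P→C, Q→B, R→C, S→B, T→A; Player II's induced payoffs 6, 5, 0, 4, -2; outcome (C, P), payoffs (10, 6).
Row gets 9 moving first and 10 moving second, so Row prefers to move second.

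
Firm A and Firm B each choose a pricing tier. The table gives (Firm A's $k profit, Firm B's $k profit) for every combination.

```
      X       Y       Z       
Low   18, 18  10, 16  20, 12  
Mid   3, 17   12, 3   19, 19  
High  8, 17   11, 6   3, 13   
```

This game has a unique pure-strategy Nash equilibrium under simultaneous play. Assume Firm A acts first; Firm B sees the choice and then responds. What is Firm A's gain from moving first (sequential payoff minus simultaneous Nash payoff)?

Work backward from Firm B's decision.
- Low: Firm B compares 18, 16, 12 and picks X; Firm A would get 18.
- Mid: Firm B compares 17, 3, 19 and picks Z; Firm A would get 19.
- High: Firm B compares 17, 6, 13 and picks X; Firm A would get 8.
Maximizing over 18, 19, 8, Firm A chooses Mid. Subgame-perfect outcome: (Mid, Z) with payoffs (19, 19).
For the simultaneous game, intersect best replies.
Firm A's best replies: X→Low; Y→Mid; Z→Low.
Firm B's best replies: Low→X; Mid→Z; High→X.
Only (Low, X) has each player best-responding; Nash payoffs (18, 18).
Firm A's commitment gain: 19 − 18 = 1.

1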